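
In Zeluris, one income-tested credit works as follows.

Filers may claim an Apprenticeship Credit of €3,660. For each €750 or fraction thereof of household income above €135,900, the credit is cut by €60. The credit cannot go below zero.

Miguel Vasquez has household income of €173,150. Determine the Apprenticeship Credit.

Apprenticeship Credit: income exceeds €135,900 by €37,250, which is 50 full-or-partial €750 increments; reduction = 50 × €60 = €3,000, leaving €660.

€660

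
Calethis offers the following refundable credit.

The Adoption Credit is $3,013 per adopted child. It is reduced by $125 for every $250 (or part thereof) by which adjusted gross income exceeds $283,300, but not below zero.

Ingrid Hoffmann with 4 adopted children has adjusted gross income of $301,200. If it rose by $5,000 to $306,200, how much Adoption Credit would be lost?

At $301,200 — base = 4 × $3,013 = $12,052. income exceeds $283,300 by $17,900, which is 72 full-or-partial $250 increments; reduction = 72 × $125 = $9,000, leaving $3,052.
At $306,200 — base = 4 × $3,013 = $12,052. income exceeds $283,300 by $22,900, which is 92 full-or-partial $250 increments; reduction = 92 × $125 = $11,500, leaving $552.
Lost: $3,052 − $552 = $2,500.

$2,500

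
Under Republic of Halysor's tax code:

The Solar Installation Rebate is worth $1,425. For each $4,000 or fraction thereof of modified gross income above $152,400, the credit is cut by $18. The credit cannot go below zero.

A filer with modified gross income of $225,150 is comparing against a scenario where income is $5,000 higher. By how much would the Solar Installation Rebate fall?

$18

At $225,150 — income exceeds $152,400 by $72,750, which is 19 full-or-partial $4,000 increments; reduction = 19 × $18 = $342, leaving $1,083.
At $230,150 — income exceeds $152,400 by $77,750, which is 20 full-or-partial $4,000 increments; reduction = 20 × $18 = $360, leaving $1,065.
Lost: $1,083 − $1,065 = $18.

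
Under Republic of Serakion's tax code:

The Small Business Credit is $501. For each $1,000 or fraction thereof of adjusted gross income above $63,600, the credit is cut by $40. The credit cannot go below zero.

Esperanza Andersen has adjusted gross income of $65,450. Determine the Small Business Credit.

$421

Small Business Credit: income exceeds $63,600 by $1,850, which is 2 full-or-partial $1,000 increments; reduction = 2 × $40 = $80, leaving $421.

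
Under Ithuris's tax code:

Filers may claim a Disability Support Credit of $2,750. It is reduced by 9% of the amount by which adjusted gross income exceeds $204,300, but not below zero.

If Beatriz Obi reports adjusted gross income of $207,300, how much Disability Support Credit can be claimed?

Disability Support Credit: 9% of the $3,000 excess over $204,300 is $270; credit = $2,750 − $270 = $2,480.

$2,480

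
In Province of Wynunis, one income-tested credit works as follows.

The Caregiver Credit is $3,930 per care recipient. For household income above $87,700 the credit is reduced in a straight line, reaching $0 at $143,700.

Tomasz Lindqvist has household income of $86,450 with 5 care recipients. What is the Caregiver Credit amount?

Caregiver Credit: base = 5 × $3,930 = $19,650. $86,450 is at or below the $87,700 threshold, so the full $19,650 applies.

$19,650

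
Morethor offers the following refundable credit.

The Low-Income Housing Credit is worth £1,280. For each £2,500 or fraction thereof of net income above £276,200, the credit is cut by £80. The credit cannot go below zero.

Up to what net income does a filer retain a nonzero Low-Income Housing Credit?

After 15 increments the reduction is 15 × £80 = £1,200, leaving £80; one more increment wipes it out. Increment 15 ends at excess 15 × £2,500 = £37,500, so the highest qualifying income is £276,200 + £37,500 = £313,700.

£313,700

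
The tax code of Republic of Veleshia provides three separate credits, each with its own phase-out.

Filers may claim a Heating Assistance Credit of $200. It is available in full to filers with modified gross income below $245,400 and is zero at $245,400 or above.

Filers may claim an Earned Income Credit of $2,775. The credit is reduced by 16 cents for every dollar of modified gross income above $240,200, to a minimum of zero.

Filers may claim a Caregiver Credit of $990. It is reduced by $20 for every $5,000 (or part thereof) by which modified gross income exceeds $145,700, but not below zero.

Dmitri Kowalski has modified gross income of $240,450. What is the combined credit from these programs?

Heating Assistance Credit: $240,450 is below the $245,400 cutoff, so the full $200 applies.
Earned Income Credit: 16% of the $250 excess over $240,200 is $40; credit = $2,775 − $40 = $2,735.
Caregiver Credit: income exceeds $145,700 by $94,750, which is 19 full-or-partial $5,000 increments; reduction = 19 × $20 = $380, leaving $610.
Total: $200 + $2,735 + $610 = $3,545.

$3,545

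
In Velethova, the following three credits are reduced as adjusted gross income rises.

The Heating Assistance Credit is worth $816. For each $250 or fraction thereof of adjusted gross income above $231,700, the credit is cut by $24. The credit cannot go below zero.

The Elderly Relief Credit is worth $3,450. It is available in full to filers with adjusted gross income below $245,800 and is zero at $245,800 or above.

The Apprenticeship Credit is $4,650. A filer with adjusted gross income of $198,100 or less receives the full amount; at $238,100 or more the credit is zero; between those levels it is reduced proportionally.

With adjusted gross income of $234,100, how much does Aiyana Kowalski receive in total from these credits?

Heating Assistance Credit: income exceeds $231,700 by $2,400, which is 10 full-or-partial $250 increments; reduction = 10 × $24 = $240, leaving $576.
Elderly Relief Credit: $234,100 is below the $245,800 cutoff, so the full $3,450 applies.
Apprenticeship Credit: $234,100 is $36,000 into a $40,000 phase-out range, leaving 4,000/40,000 of the credit: $4,650 × 4,000/40,000 = $465.
Total: $576 + $3,450 + $465 = $4,491.

$4,491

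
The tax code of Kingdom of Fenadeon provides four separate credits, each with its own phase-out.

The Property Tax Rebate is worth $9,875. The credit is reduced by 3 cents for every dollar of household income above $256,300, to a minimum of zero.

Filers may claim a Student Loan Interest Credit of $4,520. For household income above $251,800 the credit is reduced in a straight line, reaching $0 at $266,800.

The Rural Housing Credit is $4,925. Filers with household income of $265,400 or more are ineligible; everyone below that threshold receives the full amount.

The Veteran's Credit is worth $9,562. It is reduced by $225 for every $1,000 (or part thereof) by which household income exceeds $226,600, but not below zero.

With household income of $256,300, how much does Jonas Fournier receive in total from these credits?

$20,776

Property Tax Rebate: $256,300 is at or below the $256,300 threshold, so the full $9,875 applies.
Student Loan Interest Credit: $256,300 is $4,500 into a $15,000 phase-out range, leaving 10,500/15,000 of the credit: $4,520 × 10,500/15,000 = $3,164.
Rural Housing Credit: $256,300 is below the $265,400 cutoff, so the full $4,925 applies.
Veteran's Credit: income exceeds $226,600 by $29,700, which is 30 full-or-partial $1,000 increments; reduction = 30 × $225 = $6,750, leaving $2,812.
Total: $9,875 + $3,164 + $4,925 + $2,812 = $20,776.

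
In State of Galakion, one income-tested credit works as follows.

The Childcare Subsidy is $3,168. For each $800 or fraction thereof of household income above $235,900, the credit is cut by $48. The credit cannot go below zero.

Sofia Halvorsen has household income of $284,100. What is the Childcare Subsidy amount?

Childcare Subsidy: income exceeds $235,900 by $48,200, which is 61 full-or-partial $800 increments; reduction = 61 × $48 = $2,928, leaving $240.

$240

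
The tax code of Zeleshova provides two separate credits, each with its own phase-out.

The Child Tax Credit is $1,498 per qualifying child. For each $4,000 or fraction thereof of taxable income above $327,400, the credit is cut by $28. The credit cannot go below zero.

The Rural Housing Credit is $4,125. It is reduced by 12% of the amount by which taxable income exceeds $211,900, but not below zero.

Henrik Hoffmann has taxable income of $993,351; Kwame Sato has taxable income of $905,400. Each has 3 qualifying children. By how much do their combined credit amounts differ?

Henrik ($993,351): Child Tax Credit: base = 3 × $1,498 = $4,494. income exceeds $327,400 by $665,951 → 167 increments × $28 = $4,676 ≥ base, so the credit is $0. Rural Housing Credit: 12% of the $781,451 excess over $211,900 is $93,774.12 ≥ base, so the credit is $0. total $0 + $0 = $0
Kwame ($905,400): Child Tax Credit: base = 3 × $1,498 = $4,494. income exceeds $327,400 by $578,000, which is 145 full-or-partial $4,000 increments; reduction = 145 × $28 = $4,060, leaving $434. Rural Housing Credit: 12% of the $693,500 excess over $211,900 is $83,220 ≥ base, so the credit is $0. total $434 + $0 = $434
Difference: |$0 − $434| = $434.

$434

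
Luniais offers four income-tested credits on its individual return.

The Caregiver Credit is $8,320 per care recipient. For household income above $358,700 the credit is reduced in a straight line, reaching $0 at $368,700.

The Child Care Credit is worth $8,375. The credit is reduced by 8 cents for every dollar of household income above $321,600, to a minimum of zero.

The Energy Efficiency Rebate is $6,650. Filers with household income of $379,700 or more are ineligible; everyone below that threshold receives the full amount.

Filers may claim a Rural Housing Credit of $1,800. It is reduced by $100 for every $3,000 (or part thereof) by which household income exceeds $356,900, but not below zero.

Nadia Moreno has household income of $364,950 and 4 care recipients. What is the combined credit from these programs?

$25,537

Caregiver Credit: base = 4 × $8,320 = $33,280. $364,950 is $6,250 into a $10,000 phase-out range, leaving 3,750/10,000 of the credit: $33,280 × 3,750/10,000 = $12,480.
Child Care Credit: 8% of the $43,350 excess over $321,600 is $3,468; credit = $8,375 − $3,468 = $4,907.
Energy Efficiency Rebate: $364,950 is below the $379,700 cutoff, so the full $6,650 applies.
Rural Housing Credit: income exceeds $356,900 by $8,050, which is 3 full-or-partial $3,000 increments; reduction = 3 × $100 = $300, leaving $1,500.
Total: $12,480 + $4,907 + $6,650 + $1,500 = $25,537.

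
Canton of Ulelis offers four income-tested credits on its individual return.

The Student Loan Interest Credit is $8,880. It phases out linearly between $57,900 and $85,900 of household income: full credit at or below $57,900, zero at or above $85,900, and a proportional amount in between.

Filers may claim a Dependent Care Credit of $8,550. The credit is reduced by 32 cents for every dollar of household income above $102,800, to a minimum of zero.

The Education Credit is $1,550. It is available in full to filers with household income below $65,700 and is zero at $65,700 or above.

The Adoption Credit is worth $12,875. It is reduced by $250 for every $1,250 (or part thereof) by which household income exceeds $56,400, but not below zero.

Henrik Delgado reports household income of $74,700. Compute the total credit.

Student Loan Interest Credit: $74,700 is $16,800 into a $28,000 phase-out range, leaving 11,200/28,000 of the credit: $8,880 × 11,200/28,000 = $3,552.
Dependent Care Credit: $74,700 is at or below the $102,800 threshold, so the full $8,550 applies.
Education Credit: $74,700 meets or exceeds the $65,700 cutoff, so the credit is $0.
Adoption Credit: income exceeds $56,400 by $18,300, which is 15 full-or-partial $1,250 increments; reduction = 15 × $250 = $3,750, leaving $9,125.
Total: $3,552 + $8,550 + $0 + $9,125 = $21,227.

$21,227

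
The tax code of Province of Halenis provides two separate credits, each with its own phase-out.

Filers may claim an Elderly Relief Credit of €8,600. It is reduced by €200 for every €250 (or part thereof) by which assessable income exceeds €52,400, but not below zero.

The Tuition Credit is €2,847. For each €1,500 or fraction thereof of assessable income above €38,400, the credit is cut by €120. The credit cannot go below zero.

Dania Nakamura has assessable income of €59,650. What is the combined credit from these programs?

Elderly Relief Credit: income exceeds €52,400 by €7,250, which is 29 full-or-partial €250 increments; reduction = 29 × €200 = €5,800, leaving €2,800.
Tuition Credit: income exceeds €38,400 by €21,250, which is 15 full-or-partial €1,500 increments; reduction = 15 × €120 = €1,800, leaving €1,047.
Total: €2,800 + €1,047 = €3,847.

€3,847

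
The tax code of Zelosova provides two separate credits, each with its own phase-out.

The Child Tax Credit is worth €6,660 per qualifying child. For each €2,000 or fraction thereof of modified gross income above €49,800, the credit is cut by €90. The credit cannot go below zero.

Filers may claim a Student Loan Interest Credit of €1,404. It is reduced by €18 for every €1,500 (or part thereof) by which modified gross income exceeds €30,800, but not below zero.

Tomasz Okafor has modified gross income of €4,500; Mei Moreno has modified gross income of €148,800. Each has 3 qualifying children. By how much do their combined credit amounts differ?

€5,904

Tomasz (€4,500): Child Tax Credit: base = 3 × €6,660 = €19,980. €4,500 is at or below the €49,800 threshold, so the full €19,980 applies. Student Loan Interest Credit: €4,500 is at or below the €30,800 threshold, so the full €1,404 applies. total €19,980 + €1,404 = €21,384
Mei (€148,800): Child Tax Credit: base = 3 × €6,660 = €19,980. income exceeds €49,800 by €99,000, which is 50 full-or-partial €2,000 increments; reduction = 50 × €90 = €4,500, leaving €15,480. Student Loan Interest Credit: income exceeds €30,800 by €118,000 → 79 increments × €18 = €1,422 ≥ base, so the credit is €0. total €15,480 + €0 = €15,480
Difference: |€21,384 − €15,480| = €5,904.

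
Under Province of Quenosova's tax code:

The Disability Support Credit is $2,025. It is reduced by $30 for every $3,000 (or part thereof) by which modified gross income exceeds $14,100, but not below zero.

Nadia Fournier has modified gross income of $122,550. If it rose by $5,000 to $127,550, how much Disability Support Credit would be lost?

$30

At $122,550 — income exceeds $14,100 by $108,450, which is 37 full-or-partial $3,000 increments; reduction = 37 × $30 = $1,110, leaving $915.
At $127,550 — income exceeds $14,100 by $113,450, which is 38 full-or-partial $3,000 increments; reduction = 38 × $30 = $1,140, leaving $885.
Lost: $915 − $885 = $30.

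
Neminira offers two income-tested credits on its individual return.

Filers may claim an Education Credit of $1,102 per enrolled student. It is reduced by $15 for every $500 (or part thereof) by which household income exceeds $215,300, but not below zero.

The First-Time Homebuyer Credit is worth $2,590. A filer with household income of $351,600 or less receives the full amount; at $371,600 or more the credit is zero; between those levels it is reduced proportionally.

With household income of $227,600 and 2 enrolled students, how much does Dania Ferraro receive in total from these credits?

Education Credit: base = 2 × $1,102 = $2,204. income exceeds $215,300 by $12,300, which is 25 full-or-partial $500 increments; reduction = 25 × $15 = $375, leaving $1,829.
First-Time Homebuyer Credit: $227,600 is at or below the $351,600 threshold, so the full $2,590 applies.
Total: $1,829 + $2,590 = $4,419.

$4,419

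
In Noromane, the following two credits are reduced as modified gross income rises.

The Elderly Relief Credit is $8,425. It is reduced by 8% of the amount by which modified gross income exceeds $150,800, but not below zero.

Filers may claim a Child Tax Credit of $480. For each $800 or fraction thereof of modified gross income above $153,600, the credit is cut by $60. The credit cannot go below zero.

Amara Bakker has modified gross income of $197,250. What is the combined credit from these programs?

Elderly Relief Credit: 8% of the $46,450 excess over $150,800 is $3,716; credit = $8,425 − $3,716 = $4,709.
Child Tax Credit: income exceeds $153,600 by $43,650 → 55 increments × $60 = $3,300 ≥ base, so the credit is $0.
Total: $4,709 + $0 = $4,709.

$4,709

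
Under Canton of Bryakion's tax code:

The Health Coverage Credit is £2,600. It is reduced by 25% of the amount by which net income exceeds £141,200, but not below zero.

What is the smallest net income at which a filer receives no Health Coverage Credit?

£151,600

The credit falls by 25% of each pound above £141,200, so it reaches zero when the excess is £2,600 / 25% = £10,400: income = £141,200 + £10,400 = £151,600.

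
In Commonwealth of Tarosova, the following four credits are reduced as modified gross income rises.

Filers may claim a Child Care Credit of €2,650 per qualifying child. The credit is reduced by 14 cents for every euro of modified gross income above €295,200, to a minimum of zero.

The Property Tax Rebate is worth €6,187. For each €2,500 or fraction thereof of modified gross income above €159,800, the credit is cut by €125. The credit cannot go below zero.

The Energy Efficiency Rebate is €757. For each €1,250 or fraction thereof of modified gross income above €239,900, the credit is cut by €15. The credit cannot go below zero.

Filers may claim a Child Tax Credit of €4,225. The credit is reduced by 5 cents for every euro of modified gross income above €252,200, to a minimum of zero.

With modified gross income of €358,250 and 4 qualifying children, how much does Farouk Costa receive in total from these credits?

Child Care Credit: base = 4 × €2,650 = €10,600. 14% of the €63,050 excess over €295,200 is €8,827; credit = €10,600 − €8,827 = €1,773.
Property Tax Rebate: income exceeds €159,800 by €198,450 → 80 increments × €125 = €10,000 ≥ base, so the credit is €0.
Energy Efficiency Rebate: income exceeds €239,900 by €118,350 → 95 increments × €15 = €1,425 ≥ base, so the credit is €0.
Child Tax Credit: 5% of the €106,050 excess over €252,200 is €5,302.50 ≥ base, so the credit is €0.
Total: €1,773 + €0 + €0 + €0 = €1,773.

€1,773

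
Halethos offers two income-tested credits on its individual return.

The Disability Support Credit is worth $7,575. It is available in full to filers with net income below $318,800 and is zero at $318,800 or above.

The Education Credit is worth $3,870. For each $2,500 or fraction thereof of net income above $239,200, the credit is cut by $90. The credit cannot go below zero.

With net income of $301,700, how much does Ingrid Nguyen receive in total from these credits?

Disability Support Credit: $301,700 is below the $318,800 cutoff, so the full $7,575 applies.
Education Credit: income exceeds $239,200 by $62,500, which is 25 full-or-partial $2,500 increments; reduction = 25 × $90 = $2,250, leaving $1,620.
Total: $7,575 + $1,620 = $9,195.

$9,195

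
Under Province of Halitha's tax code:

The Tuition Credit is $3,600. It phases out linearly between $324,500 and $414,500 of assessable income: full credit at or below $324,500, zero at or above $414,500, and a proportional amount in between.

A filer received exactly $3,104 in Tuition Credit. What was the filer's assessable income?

$336,900

$3,104 is 3,104/3,600 of the full $3,600, so 496/3,600 of the $90,000 range has been used: income = $324,500 + $90,000 × 496/3,600 = $336,900.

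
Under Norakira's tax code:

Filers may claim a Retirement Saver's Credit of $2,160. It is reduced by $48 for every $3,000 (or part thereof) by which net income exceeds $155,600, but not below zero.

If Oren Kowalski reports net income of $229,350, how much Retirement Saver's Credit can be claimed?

Retirement Saver's Credit: income exceeds $155,600 by $73,750, which is 25 full-or-partial $3,000 increments; reduction = 25 × $48 = $1,200, leaving $960.

$960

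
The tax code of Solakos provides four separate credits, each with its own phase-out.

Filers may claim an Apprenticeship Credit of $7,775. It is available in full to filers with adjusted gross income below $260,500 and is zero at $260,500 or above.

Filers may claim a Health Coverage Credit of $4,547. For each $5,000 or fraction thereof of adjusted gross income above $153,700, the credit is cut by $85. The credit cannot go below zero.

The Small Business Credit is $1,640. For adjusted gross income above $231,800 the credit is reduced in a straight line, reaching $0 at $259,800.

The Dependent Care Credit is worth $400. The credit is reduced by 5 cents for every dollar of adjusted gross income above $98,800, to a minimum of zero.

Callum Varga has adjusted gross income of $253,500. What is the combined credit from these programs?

Apprenticeship Credit: $253,500 is below the $260,500 cutoff, so the full $7,775 applies.
Health Coverage Credit: income exceeds $153,700 by $99,800, which is 20 full-or-partial $5,000 increments; reduction = 20 × $85 = $1,700, leaving $2,847.
Small Business Credit: $253,500 is $21,700 into a $28,000 phase-out range, leaving 6,300/28,000 of the credit: $1,640 × 6,300/28,000 = $369.
Dependent Care Credit: 5% of the $154,700 excess over $98,800 is $7,735 ≥ base, so the credit is $0.
Total: $7,775 + $2,847 + $369 + $0 = $10,991.

$10,991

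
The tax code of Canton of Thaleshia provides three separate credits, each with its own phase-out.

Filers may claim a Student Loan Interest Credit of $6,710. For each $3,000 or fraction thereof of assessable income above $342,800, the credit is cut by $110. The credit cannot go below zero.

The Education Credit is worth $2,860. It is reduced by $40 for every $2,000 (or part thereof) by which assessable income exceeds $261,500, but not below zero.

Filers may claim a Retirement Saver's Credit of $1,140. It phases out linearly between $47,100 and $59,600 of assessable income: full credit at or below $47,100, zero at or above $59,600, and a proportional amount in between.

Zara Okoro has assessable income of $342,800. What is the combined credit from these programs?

Student Loan Interest Credit: $342,800 is at or below the $342,800 threshold, so the full $6,710 applies.
Education Credit: income exceeds $261,500 by $81,300, which is 41 full-or-partial $2,000 increments; reduction = 41 × $40 = $1,640, leaving $1,220.
Retirement Saver's Credit: $342,800 is at or above $59,600, so the credit is $0.
Total: $6,710 + $1,220 + $0 = $7,930.

$7,930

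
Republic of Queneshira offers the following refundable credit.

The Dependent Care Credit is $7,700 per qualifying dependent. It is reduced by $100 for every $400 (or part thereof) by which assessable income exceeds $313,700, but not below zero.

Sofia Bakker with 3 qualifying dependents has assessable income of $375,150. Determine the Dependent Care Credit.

$7,700

Dependent Care Credit: base = 3 × $7,700 = $23,100. income exceeds $313,700 by $61,450, which is 154 full-or-partial $400 increments; reduction = 154 × $100 = $15,400, leaving $7,700.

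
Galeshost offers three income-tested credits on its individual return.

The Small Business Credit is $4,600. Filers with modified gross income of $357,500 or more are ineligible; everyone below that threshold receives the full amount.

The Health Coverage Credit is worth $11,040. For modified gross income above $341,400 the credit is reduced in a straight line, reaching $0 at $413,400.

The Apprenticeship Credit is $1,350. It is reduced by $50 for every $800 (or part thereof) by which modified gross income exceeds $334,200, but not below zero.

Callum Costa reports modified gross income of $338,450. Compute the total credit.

$16,690

Small Business Credit: $338,450 is below the $357,500 cutoff, so the full $4,600 applies.
Health Coverage Credit: $338,450 is at or below the $341,400 threshold, so the full $11,040 applies.
Apprenticeship Credit: income exceeds $334,200 by $4,250, which is 6 full-or-partial $800 increments; reduction = 6 × $50 = $300, leaving $1,050.
Total: $4,600 + $11,040 + $1,050 = $16,690.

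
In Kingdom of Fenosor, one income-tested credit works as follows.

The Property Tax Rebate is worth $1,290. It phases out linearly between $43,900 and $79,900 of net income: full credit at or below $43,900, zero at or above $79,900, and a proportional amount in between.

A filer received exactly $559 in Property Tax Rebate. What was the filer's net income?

$64,300

$559 is 559/1,290 of the full $1,290, so 731/1,290 of the $36,000 range has been used: income = $43,900 + $36,000 × 731/1,290 = $64,300.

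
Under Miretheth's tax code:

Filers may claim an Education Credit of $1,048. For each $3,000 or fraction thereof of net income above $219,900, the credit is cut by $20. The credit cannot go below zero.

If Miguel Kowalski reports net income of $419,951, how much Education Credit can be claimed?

$0

Education Credit: income exceeds $219,900 by $200,051 → 67 increments × $20 = $1,340 ≥ base, so the credit is $0.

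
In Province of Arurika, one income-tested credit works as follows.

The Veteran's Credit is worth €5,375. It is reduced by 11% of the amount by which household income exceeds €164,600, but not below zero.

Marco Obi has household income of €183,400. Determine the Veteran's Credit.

€3,307

Veteran's Credit: 11% of the €18,800 excess over €164,600 is €2,068; credit = €5,375 − €2,068 = €3,307.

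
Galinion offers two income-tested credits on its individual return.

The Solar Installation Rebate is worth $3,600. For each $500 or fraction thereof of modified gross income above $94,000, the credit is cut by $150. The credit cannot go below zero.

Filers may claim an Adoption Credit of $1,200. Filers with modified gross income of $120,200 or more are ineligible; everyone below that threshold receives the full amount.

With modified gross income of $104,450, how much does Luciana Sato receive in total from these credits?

Solar Installation Rebate: income exceeds $94,000 by $10,450, which is 21 full-or-partial $500 increments; reduction = 21 × $150 = $3,150, leaving $450.
Adoption Credit: $104,450 is below the $120,200 cutoff, so the full $1,200 applies.
Total: $450 + $1,200 = $1,650.

$1,650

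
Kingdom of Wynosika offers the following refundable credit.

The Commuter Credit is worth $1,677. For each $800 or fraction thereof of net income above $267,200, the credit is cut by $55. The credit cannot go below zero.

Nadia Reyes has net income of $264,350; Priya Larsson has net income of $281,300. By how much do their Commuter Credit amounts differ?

$990

Nadia ($264,350): Commuter Credit: $264,350 is at or below the $267,200 threshold, so the full $1,677 applies.
Priya ($281,300): Commuter Credit: income exceeds $267,200 by $14,100, which is 18 full-or-partial $800 increments; reduction = 18 × $55 = $990, leaving $687.
Difference: |$1,677 − $687| = $990.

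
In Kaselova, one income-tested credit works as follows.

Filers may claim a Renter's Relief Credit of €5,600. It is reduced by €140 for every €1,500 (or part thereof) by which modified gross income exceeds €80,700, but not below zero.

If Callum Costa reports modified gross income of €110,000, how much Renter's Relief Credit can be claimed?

Renter's Relief Credit: income exceeds €80,700 by €29,300, which is 20 full-or-partial €1,500 increments; reduction = 20 × €140 = €2,800, leaving €2,800.

€2,800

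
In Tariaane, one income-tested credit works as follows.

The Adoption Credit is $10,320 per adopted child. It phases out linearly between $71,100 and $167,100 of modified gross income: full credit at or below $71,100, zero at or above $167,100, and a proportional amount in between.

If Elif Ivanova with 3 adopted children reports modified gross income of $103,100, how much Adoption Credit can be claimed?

Adoption Credit: base = 3 × $10,320 = $30,960. $103,100 is $32,000 into a $96,000 phase-out range, leaving 64,000/96,000 of the credit: $30,960 × 64,000/96,000 = $20,640.

$20,640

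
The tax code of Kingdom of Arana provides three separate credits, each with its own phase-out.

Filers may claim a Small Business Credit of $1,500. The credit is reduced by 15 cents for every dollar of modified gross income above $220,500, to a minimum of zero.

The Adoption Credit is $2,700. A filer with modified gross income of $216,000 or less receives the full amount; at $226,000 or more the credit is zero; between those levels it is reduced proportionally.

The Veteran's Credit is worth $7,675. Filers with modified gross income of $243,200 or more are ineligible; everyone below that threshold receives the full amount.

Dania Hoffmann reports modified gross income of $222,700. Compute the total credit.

$9,736

Small Business Credit: 15% of the $2,200 excess over $220,500 is $330; credit = $1,500 − $330 = $1,170.
Adoption Credit: $222,700 is $6,700 into a $10,000 phase-out range, leaving 3,300/10,000 of the credit: $2,700 × 3,300/10,000 = $891.
Veteran's Credit: $222,700 is below the $243,200 cutoff, so the full $7,675 applies.
Total: $1,170 + $891 + $7,675 = $9,736.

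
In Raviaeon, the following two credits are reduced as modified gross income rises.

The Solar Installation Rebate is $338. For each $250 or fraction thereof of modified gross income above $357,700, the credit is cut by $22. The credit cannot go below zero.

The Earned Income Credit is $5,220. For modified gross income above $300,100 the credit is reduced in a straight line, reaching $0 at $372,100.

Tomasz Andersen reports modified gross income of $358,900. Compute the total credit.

$1,185

Solar Installation Rebate: income exceeds $357,700 by $1,200, which is 5 full-or-partial $250 increments; reduction = 5 × $22 = $110, leaving $228.
Earned Income Credit: $358,900 is $58,800 into a $72,000 phase-out range, leaving 13,200/72,000 of the credit: $5,220 × 13,200/72,000 = $957.
Total: $228 + $957 = $1,185.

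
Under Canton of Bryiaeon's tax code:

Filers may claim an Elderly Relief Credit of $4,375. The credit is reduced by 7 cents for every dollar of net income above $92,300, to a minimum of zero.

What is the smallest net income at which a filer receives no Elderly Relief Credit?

The credit falls by 7% of each dollar above $92,300, so it reaches zero when the excess is $4,375 / 7% = $62,500: income = $92,300 + $62,500 = $154,800.

$154,800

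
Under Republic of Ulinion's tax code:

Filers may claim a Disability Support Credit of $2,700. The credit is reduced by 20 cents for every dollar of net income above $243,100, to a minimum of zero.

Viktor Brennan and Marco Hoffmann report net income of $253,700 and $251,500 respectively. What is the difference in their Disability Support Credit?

$440

Viktor ($253,700): Disability Support Credit: 20% of the $10,600 excess over $243,100 is $2,120; credit = $2,700 − $2,120 = $580.
Marco ($251,500): Disability Support Credit: 20% of the $8,400 excess over $243,100 is $1,680; credit = $2,700 − $1,680 = $1,020.
Difference: |$580 − $1,020| = $440.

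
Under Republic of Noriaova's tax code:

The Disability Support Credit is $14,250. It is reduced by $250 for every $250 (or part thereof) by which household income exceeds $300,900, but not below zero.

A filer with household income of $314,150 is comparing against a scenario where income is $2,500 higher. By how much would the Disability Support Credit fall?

At $314,150 — income exceeds $300,900 by $13,250, which is 53 full-or-partial $250 increments; reduction = 53 × $250 = $13,250, leaving $1,000.
At $316,650 — income exceeds $300,900 by $15,750 → 63 increments × $250 = $15,750 ≥ base, so the credit is $0.
Lost: $1,000 − $0 = $1,000.

$1,000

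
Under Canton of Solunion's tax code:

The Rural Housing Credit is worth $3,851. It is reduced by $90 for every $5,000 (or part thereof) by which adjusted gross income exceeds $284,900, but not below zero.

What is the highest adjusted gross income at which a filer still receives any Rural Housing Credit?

$494,900

After 42 increments the reduction is 42 × $90 = $3,780, leaving $71; one more increment wipes it out. Increment 42 ends at excess 42 × $5,000 = $210,000, so the highest qualifying income is $284,900 + $210,000 = $494,900.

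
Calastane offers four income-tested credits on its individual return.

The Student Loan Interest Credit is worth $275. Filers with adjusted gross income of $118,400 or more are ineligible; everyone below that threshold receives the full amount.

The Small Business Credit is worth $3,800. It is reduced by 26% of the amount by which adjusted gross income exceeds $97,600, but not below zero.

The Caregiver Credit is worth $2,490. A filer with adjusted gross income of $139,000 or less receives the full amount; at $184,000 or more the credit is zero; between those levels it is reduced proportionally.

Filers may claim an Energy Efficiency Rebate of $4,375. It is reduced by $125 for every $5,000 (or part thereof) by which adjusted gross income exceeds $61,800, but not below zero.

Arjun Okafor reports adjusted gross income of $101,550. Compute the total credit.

Student Loan Interest Credit: $101,550 is below the $118,400 cutoff, so the full $275 applies.
Small Business Credit: 26% of the $3,950 excess over $97,600 is $1,027; credit = $3,800 − $1,027 = $2,773.
Caregiver Credit: $101,550 is at or below the $139,000 threshold, so the full $2,490 applies.
Energy Efficiency Rebate: income exceeds $61,800 by $39,750, which is 8 full-or-partial $5,000 increments; reduction = 8 × $125 = $1,000, leaving $3,375.
Total: $275 + $2,773 + $2,490 + $3,375 = $8,913.

$8,913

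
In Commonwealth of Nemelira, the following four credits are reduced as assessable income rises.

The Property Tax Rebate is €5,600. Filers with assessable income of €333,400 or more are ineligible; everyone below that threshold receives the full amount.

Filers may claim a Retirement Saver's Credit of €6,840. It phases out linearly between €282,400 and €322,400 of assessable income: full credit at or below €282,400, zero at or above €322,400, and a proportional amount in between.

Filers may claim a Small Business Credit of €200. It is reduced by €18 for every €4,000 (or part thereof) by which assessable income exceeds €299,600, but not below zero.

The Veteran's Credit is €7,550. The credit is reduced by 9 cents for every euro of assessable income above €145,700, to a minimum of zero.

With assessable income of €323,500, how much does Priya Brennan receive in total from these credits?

Property Tax Rebate: €323,500 is below the €333,400 cutoff, so the full €5,600 applies.
Retirement Saver's Credit: €323,500 is at or above €322,400, so the credit is €0.
Small Business Credit: income exceeds €299,600 by €23,900, which is 6 full-or-partial €4,000 increments; reduction = 6 × €18 = €108, leaving €92.
Veteran's Credit: 9% of the €177,800 excess over €145,700 is €16,002 ≥ base, so the credit is €0.
Total: €5,600 + €0 + €92 + €0 = €5,692.

€5,692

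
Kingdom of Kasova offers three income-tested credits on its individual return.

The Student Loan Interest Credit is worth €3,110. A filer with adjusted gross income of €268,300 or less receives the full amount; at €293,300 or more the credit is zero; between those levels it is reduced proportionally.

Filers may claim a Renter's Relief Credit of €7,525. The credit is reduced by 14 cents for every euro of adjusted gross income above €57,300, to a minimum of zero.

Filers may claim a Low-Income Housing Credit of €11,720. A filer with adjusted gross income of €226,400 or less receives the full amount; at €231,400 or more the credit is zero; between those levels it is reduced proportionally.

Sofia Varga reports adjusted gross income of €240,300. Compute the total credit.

€3,110

Student Loan Interest Credit: €240,300 is at or below the €268,300 threshold, so the full €3,110 applies.
Renter's Relief Credit: 14% of the €183,000 excess over €57,300 is €25,620 ≥ base, so the credit is €0.
Low-Income Housing Credit: €240,300 is at or above €231,400, so the credit is €0.
Total: €3,110 + €0 + €0 = €3,110.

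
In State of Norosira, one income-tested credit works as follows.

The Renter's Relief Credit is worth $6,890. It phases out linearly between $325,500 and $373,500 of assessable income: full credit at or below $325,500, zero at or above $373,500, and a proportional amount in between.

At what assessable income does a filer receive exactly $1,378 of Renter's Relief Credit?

$1,378 is 1,378/6,890 of the full $6,890, so 5,512/6,890 of the $48,000 range has been used: income = $325,500 + $48,000 × 5,512/6,890 = $363,900.

$363,900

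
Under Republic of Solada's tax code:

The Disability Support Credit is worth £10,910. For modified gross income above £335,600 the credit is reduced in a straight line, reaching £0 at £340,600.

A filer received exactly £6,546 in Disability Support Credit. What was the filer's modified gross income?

£6,546 is 6,546/10,910 of the full £10,910, so 4,364/10,910 of the £5,000 range has been used: income = £335,600 + £5,000 × 4,364/10,910 = £337,600.

£337,600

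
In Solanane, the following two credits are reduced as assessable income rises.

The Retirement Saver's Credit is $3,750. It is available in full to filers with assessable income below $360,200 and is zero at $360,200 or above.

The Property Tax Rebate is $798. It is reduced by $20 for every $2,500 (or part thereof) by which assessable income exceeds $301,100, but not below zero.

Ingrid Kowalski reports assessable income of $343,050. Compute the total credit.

$4,208

Retirement Saver's Credit: $343,050 is below the $360,200 cutoff, so the full $3,750 applies.
Property Tax Rebate: income exceeds $301,100 by $41,950, which is 17 full-or-partial $2,500 increments; reduction = 17 × $20 = $340, leaving $458.
Total: $3,750 + $458 = $4,208.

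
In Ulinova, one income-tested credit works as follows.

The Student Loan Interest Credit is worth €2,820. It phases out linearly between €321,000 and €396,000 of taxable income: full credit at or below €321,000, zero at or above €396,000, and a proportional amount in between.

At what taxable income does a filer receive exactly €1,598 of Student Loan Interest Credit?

€353,500

€1,598 is 1,598/2,820 of the full €2,820, so 1,222/2,820 of the €75,000 range has been used: income = €321,000 + €75,000 × 1,222/2,820 = €353,500.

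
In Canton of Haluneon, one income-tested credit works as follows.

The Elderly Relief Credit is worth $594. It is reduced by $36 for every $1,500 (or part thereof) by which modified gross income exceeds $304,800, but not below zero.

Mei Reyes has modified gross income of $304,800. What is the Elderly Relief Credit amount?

$594

Elderly Relief Credit: $304,800 is at or below the $304,800 threshold, so the full $594 applies.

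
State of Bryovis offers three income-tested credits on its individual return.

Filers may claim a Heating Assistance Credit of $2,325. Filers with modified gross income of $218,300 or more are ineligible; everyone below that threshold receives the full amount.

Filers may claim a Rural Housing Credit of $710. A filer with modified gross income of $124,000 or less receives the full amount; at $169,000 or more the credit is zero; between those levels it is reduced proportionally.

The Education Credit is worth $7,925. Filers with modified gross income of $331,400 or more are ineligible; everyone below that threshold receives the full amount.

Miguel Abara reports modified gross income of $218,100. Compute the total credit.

Heating Assistance Credit: $218,100 is below the $218,300 cutoff, so the full $2,325 applies.
Rural Housing Credit: $218,100 is at or above $169,000, so the credit is $0.
Education Credit: $218,100 is below the $331,400 cutoff, so the full $7,925 applies.
Total: $2,325 + $0 + $7,925 = $10,250.

$10,250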